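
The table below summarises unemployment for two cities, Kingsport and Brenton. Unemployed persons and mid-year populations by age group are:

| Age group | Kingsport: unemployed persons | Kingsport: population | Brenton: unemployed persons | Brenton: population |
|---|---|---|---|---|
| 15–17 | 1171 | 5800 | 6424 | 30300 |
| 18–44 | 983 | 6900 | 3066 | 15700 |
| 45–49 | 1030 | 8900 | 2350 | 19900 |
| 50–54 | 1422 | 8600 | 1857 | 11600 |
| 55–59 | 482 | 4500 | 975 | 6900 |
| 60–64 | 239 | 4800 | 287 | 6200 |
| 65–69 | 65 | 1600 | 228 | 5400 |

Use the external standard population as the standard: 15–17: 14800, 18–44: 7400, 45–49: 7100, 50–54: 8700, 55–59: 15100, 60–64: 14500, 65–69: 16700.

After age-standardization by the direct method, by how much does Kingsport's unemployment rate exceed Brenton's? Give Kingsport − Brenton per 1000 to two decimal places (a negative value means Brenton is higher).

Age-specific rates per 1000 for Kingsport: 201.897, 142.464, 115.730, 165.349, 107.111, 49.792, 40.625.
For Brenton: 212.013, 195.287, 118.090, 160.086, 141.304, 46.290, 42.222.
Standard total = 84300; weights = 0.1756, 0.0878, 0.0842, 0.1032, 0.1791, 0.1720, 0.1981.
Kingsport: 0.1756×201.897 + 0.0878×142.464 + 0.0842×115.730 + 0.1032×165.349 + 0.1791×107.111 + 0.1720×49.792 + 0.1981×40.625 = 110.5613 per 1000.
Brenton: 0.1756×212.013 + 0.0878×195.287 + 0.0842×118.090 + 0.1032×160.086 + 0.1791×141.304 + 0.1720×46.290 + 0.1981×42.222 = 122.4689 per 1000.
Difference = 110.5613 − 122.4689 = -11.9076.

-11.91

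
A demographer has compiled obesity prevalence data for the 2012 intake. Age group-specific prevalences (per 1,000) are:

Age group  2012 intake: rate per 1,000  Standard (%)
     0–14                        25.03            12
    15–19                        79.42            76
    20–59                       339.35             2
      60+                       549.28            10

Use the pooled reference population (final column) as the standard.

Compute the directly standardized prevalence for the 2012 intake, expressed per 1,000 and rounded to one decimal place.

125.1

Standard weights: 0.12, 0.76, 0.02, 0.10.
Standardized rate: 0.1200×25.03 + 0.7600×79.42 + 0.0200×339.35 + 0.1000×549.28 = 125.0778 per 1,000.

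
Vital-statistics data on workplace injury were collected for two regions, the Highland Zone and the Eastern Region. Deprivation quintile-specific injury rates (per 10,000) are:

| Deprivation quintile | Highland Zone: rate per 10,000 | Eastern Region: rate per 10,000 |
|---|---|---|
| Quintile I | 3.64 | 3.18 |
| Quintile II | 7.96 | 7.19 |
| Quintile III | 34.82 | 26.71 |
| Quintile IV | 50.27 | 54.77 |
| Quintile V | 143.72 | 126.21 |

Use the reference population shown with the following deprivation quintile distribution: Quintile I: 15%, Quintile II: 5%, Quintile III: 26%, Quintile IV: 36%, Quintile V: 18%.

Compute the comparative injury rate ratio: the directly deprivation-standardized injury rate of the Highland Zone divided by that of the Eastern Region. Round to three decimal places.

1.075

Standard weights: 0.15, 0.05, 0.26, 0.36, 0.18.
The Highland Zone: 0.1500×3.64 + 0.0500×7.96 + 0.2600×34.82 + 0.3600×50.27 + 0.1800×143.72 = 53.9640 per 10,000.
The Eastern Region: 0.1500×3.18 + 0.0500×7.19 + 0.2600×26.71 + 0.3600×54.77 + 0.1800×126.21 = 50.2161 per 10,000.
Ratio = 53.9640 ÷ 50.2161 = 1.07464.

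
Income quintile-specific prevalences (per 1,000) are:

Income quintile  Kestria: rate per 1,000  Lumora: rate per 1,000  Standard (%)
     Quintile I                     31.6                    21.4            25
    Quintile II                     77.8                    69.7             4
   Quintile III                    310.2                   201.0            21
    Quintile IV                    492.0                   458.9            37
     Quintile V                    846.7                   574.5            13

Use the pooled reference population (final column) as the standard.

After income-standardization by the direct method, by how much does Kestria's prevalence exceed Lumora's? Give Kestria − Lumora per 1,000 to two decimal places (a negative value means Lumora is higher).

Standard weights: 0.25, 0.04, 0.21, 0.37, 0.13.
Kestria: 0.2500×31.6 + 0.0400×77.8 + 0.2100×310.2 + 0.3700×492.0 + 0.1300×846.7 = 368.2650 per 1,000.
Lumora: 0.2500×21.4 + 0.0400×69.7 + 0.2100×201.0 + 0.3700×458.9 + 0.1300×574.5 = 294.8260 per 1,000.
Difference = 368.2650 − 294.8260 = 73.4390.

73.44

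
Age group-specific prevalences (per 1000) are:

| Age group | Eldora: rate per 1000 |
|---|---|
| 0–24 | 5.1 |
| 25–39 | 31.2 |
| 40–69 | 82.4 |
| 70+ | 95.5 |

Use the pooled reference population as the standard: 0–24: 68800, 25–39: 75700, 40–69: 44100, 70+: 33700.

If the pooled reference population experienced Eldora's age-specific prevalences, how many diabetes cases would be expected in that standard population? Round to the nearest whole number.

Expected diabetes cases = Σ (standard pop × age-specific rate ÷ 1000)
= 68800×5.1/1000 + 75700×31.2/1000 + 44100×82.4/1000 + 33700×95.5/1000
= 350.88 + 2361.84 + 3633.84 + 3218.35 = 9564.91.

9565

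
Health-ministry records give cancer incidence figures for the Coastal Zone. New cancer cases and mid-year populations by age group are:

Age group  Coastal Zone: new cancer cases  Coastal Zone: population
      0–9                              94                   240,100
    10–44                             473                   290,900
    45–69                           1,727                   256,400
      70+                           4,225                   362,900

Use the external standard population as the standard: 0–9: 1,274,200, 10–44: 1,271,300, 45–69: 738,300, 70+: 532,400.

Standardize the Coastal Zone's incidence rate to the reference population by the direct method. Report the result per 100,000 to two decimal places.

Age-specific rates per 100,000 for the Coastal Zone: 39.15, 162.60, 673.56, 1164.23.
Standard total = 3,816,200; weights = 0.3339, 0.3331, 0.1935, 0.1395.
Standardized rate: 0.3339×39.15 + 0.3331×162.60 + 0.1935×673.56 + 0.1395×1164.23 = 359.9711 per 100,000.

359.97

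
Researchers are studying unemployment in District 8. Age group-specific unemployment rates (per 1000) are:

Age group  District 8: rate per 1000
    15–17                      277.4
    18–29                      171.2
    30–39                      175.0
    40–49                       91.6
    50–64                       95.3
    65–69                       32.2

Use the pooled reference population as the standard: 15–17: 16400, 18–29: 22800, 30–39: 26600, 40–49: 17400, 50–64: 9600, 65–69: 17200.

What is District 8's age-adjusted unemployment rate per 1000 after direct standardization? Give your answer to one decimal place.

Standard total = 110000; weights = 0.1491, 0.2073, 0.2418, 0.1582, 0.0873, 0.1564.
Standardized rate: 0.1491×277.4 + 0.2073×171.2 + 0.2418×175.0 + 0.1582×91.6 + 0.0873×95.3 + 0.1564×32.2 = 147.0025 per 1000.

147.0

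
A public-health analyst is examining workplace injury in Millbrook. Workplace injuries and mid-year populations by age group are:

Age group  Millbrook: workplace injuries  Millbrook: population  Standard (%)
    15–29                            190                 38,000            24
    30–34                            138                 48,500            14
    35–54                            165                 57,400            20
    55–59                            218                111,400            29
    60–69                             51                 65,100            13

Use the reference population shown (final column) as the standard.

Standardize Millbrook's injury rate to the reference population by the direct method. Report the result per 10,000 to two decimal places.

28.43

Age-specific rates per 10,000 for Millbrook: 50.00, 28.45, 28.75, 19.57, 7.83.
Standard weights: 0.24, 0.14, 0.20, 0.29, 0.13.
Standardized rate: 0.2400×50.00 + 0.1400×28.45 + 0.2000×28.75 + 0.2900×19.57 + 0.1300×7.83 = 28.4261 per 10,000.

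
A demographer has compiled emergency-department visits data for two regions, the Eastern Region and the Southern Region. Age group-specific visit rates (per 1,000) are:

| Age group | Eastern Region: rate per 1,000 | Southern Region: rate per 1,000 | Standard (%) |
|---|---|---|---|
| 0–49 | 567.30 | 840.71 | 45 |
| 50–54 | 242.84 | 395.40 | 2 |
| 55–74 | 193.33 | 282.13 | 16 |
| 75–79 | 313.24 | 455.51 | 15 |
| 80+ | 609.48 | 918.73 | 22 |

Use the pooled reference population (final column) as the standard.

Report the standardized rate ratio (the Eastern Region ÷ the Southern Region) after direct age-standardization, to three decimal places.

0.673

Standard weights: 0.45, 0.02, 0.16, 0.15, 0.22.
The Eastern Region: 0.4500×567.30 + 0.0200×242.84 + 0.1600×193.33 + 0.1500×313.24 + 0.2200×609.48 = 472.1462 per 1,000.
The Southern Region: 0.4500×840.71 + 0.0200×395.40 + 0.1600×282.13 + 0.1500×455.51 + 0.2200×918.73 = 701.8154 per 1,000.
Ratio = 472.1462 ÷ 701.8154 = 0.67275.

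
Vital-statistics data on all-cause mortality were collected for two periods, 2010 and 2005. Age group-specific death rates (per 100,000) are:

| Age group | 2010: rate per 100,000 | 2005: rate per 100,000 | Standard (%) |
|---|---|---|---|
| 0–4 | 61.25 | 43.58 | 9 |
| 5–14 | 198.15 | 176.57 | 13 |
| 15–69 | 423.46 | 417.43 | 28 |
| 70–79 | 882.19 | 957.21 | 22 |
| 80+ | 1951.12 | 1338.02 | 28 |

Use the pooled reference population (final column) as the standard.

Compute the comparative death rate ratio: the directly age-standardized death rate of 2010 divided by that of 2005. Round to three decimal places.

1.221

Standard weights: 0.09, 0.13, 0.28, 0.22, 0.28.
2010: 0.0900×61.25 + 0.1300×198.15 + 0.2800×423.46 + 0.2200×882.19 + 0.2800×1951.12 = 890.2362 per 100,000.
2005: 0.0900×43.58 + 0.1300×176.57 + 0.2800×417.43 + 0.2200×957.21 + 0.2800×1338.02 = 728.9885 per 100,000.
Ratio = 890.2362 ÷ 728.9885 = 1.22119.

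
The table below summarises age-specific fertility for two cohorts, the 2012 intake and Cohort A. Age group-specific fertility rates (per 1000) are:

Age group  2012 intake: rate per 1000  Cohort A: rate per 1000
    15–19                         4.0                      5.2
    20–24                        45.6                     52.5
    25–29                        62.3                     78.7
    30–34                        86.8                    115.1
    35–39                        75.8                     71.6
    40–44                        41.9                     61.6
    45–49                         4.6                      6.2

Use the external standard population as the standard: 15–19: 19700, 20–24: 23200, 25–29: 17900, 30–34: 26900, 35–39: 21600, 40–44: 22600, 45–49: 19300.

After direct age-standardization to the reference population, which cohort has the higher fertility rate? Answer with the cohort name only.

Cohort A

Standard total = 151200; weights = 0.1303, 0.1534, 0.1184, 0.1779, 0.1429, 0.1495, 0.1276.
The 2012 intake: 0.1303×4.0 + 0.1534×45.6 + 0.1184×62.3 + 0.1779×86.8 + 0.1429×75.8 + 0.1495×41.9 + 0.1276×4.6 = 48.0146 per 1000.
Cohort A: 0.1303×5.2 + 0.1534×52.5 + 0.1184×78.7 + 0.1779×115.1 + 0.1429×71.6 + 0.1495×61.6 + 0.1276×6.2 = 58.7549 per 1000.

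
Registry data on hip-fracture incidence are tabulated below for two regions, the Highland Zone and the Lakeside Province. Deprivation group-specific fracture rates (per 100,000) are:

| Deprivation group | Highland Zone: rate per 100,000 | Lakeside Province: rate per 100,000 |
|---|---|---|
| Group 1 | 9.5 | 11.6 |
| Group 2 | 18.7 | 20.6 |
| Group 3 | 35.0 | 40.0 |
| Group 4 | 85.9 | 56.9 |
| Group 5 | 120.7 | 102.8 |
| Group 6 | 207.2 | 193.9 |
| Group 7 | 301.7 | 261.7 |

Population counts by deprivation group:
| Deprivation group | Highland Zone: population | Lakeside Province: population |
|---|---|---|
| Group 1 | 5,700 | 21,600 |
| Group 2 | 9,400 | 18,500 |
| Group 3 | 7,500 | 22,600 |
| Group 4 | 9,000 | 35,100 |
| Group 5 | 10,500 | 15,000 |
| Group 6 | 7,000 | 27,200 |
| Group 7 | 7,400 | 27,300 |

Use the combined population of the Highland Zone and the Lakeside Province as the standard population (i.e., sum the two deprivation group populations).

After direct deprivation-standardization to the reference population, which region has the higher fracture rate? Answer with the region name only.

Highland Zone

Combined standard total = 223,800; weights = 0.1220, 0.1247, 0.1345, 0.1971, 0.1139, 0.1528, 0.1550.
The Highland Zone: 0.1220×9.5 + 0.1247×18.7 + 0.1345×35.0 + 0.1971×85.9 + 0.1139×120.7 + 0.1528×207.2 + 0.1550×301.7 = 117.3184 per 100,000.
The Lakeside Province: 0.1220×11.6 + 0.1247×20.6 + 0.1345×40.0 + 0.1971×56.9 + 0.1139×102.8 + 0.1528×193.9 + 0.1550×261.7 = 102.4954 per 100,000.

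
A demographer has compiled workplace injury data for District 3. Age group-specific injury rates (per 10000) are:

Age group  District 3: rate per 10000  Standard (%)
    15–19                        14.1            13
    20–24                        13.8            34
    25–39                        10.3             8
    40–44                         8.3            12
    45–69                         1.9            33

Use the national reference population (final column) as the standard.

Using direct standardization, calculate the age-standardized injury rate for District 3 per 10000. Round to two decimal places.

Standard weights: 0.13, 0.34, 0.08, 0.12, 0.33.
Standardized rate: 0.1300×14.1 + 0.3400×13.8 + 0.0800×10.3 + 0.1200×8.3 + 0.3300×1.9 = 8.9720 per 10000.

8.97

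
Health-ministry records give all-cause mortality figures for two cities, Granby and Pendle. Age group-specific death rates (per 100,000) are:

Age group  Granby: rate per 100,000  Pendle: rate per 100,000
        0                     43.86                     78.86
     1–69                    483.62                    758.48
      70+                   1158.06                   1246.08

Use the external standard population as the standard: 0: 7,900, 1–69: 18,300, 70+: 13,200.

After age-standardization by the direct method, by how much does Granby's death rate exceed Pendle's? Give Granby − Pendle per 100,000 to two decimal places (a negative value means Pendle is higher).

-164.17

Standard total = 39,400; weights = 0.2005, 0.4645, 0.3350.
Granby: 0.2005×43.86 + 0.4645×483.62 + 0.3350×1158.06 = 621.3993 per 100,000.
Pendle: 0.2005×78.86 + 0.4645×758.48 + 0.3350×1246.08 = 785.5694 per 100,000.
Difference = 621.3993 − 785.5694 = -164.1701.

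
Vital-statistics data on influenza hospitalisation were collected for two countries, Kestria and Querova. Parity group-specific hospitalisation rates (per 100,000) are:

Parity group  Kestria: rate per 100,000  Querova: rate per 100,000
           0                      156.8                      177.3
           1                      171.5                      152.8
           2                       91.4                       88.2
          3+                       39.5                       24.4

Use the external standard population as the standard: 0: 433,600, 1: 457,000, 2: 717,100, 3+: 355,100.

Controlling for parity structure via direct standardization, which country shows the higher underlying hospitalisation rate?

Standard total = 1,962,800; weights = 0.2209, 0.2328, 0.3653, 0.1809.
Kestria: 0.2209×156.8 + 0.2328×171.5 + 0.3653×91.4 + 0.1809×39.5 = 115.1077 per 100,000.
Querova: 0.2209×177.3 + 0.2328×152.8 + 0.3653×88.2 + 0.1809×24.4 = 111.3815 per 100,000.

Kestria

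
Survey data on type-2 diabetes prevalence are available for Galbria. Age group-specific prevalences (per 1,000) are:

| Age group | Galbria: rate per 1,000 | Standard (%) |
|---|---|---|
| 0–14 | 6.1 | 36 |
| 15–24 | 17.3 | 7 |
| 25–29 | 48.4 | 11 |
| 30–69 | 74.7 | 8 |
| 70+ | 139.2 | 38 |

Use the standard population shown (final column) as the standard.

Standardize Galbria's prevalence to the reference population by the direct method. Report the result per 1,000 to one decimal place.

67.6

Standard weights: 0.36, 0.07, 0.11, 0.08, 0.38.
Standardized rate: 0.3600×6.1 + 0.0700×17.3 + 0.1100×48.4 + 0.0800×74.7 + 0.3800×139.2 = 67.6030 per 1,000.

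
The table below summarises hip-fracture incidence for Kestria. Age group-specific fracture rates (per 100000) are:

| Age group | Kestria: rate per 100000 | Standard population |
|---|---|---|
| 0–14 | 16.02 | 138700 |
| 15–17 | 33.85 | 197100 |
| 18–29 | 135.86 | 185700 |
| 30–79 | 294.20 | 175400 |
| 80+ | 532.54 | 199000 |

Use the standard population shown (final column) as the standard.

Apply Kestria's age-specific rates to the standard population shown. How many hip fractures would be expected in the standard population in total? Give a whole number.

1917

Expected hip fractures = Σ (standard pop × age-specific rate ÷ 100000)
= 138700×16.02/100000 + 197100×33.85/100000 + 185700×135.86/100000 + 175400×294.20/100000 + 199000×532.54/100000
= 22.22 + 66.72 + 252.29 + 516.03 + 1059.75 = 1917.01.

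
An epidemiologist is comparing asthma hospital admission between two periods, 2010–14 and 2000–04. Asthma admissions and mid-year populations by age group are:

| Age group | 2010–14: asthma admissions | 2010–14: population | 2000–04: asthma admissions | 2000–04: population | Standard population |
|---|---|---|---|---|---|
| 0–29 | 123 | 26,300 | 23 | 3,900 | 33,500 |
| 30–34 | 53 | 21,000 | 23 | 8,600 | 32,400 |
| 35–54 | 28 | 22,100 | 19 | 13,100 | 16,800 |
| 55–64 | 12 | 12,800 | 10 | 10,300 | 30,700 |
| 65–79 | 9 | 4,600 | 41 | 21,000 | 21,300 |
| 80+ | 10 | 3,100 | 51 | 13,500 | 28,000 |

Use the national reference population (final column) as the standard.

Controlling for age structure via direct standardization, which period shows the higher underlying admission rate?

Age-specific rates per 10,000 for 2010–14: 46.77, 25.24, 12.67, 9.38, 19.57, 32.26.
For 2000–04: 58.97, 26.74, 14.50, 9.71, 19.52, 37.78.
Standard total = 162,700; weights = 0.2059, 0.1991, 0.1033, 0.1887, 0.1309, 0.1721.
2010–14: 0.2059×46.77 + 0.1991×25.24 + 0.1033×12.67 + 0.1887×9.38 + 0.1309×19.57 + 0.1721×32.26 = 25.8456 per 10,000.
2000–04: 0.2059×58.97 + 0.1991×26.74 + 0.1033×14.50 + 0.1887×9.71 + 0.1309×19.52 + 0.1721×37.78 = 29.8556 per 10,000.
The crude rates (26.14 vs 23.72) would put 2010–14 higher, but that reflects its age composition; once standardized to a common age structure, 2000–04 has the higher underlying rate.

2000–04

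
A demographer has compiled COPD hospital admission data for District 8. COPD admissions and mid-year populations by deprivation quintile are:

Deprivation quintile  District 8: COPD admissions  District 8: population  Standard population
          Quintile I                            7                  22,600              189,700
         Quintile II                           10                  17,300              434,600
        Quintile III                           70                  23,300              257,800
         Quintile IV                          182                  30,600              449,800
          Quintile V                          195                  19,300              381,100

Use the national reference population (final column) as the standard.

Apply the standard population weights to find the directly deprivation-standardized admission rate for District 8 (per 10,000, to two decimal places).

44.43

Deprivation-specific rates per 10,000 for District 8: 3.10, 5.78, 30.04, 59.48, 101.04.
Standard total = 1,713,000; weights = 0.1107, 0.2537, 0.1505, 0.2626, 0.2225.
Standardized rate: 0.1107×3.10 + 0.2537×5.78 + 0.1505×30.04 + 0.2626×59.48 + 0.2225×101.04 = 44.4264 per 10,000.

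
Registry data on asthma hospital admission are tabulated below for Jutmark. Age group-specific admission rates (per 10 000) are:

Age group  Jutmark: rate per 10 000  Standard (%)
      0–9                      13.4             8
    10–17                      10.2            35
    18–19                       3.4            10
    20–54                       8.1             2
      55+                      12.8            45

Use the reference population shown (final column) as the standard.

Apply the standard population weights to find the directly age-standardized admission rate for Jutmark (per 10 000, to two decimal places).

10.90

Standard weights: 0.08, 0.35, 0.10, 0.02, 0.45.
Standardized rate: 0.0800×13.4 + 0.3500×10.2 + 0.1000×3.4 + 0.0200×8.1 + 0.4500×12.8 = 10.9040 per 10 000.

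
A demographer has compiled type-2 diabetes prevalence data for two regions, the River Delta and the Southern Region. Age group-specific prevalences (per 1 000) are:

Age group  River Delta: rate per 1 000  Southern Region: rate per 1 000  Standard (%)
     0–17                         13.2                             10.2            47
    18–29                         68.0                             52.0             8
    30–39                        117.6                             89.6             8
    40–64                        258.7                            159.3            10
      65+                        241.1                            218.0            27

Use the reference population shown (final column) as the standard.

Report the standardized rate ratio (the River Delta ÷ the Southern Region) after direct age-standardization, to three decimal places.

Standard weights: 0.47, 0.08, 0.08, 0.10, 0.27.
The River Delta: 0.4700×13.2 + 0.0800×68.0 + 0.0800×117.6 + 0.1000×258.7 + 0.2700×241.1 = 112.0190 per 1 000.
The Southern Region: 0.4700×10.2 + 0.0800×52.0 + 0.0800×89.6 + 0.1000×159.3 + 0.2700×218.0 = 90.9120 per 1 000.
Ratio = 112.0190 ÷ 90.9120 = 1.23217.

1.232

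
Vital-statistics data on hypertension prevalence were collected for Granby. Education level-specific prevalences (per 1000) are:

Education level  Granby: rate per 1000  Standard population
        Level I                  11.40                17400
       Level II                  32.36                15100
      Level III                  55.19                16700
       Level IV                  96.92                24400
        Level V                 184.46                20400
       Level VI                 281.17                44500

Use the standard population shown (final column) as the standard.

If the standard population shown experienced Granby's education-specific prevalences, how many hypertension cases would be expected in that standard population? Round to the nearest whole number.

Expected hypertension cases = Σ (standard pop × education-specific rate ÷ 1000)
= 17400×11.40/1000 + 15100×32.36/1000 + 16700×55.19/1000 + 24400×96.92/1000 + 20400×184.46/1000 + 44500×281.17/1000
= 198.36 + 488.64 + 921.67 + 2364.85 + 3762.98 + 12512.07 = 20248.57.

20249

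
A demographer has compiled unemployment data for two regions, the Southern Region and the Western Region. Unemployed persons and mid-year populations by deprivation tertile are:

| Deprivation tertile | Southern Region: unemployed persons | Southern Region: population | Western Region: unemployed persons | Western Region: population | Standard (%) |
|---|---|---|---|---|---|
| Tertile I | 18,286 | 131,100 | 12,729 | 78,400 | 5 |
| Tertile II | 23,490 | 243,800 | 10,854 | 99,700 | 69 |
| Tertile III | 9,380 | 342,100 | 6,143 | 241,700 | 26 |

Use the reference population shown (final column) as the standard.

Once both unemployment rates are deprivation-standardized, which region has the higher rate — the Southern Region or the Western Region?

Deprivation-specific rates per 1,000 for the Southern Region: 139.481, 96.349, 27.419.
For the Western Region: 162.360, 108.867, 25.416.
Standard weights: 0.05, 0.69, 0.26.
The Southern Region: 0.0500×139.481 + 0.6900×96.349 + 0.2600×27.419 = 80.5841 per 1,000.
The Western Region: 0.0500×162.360 + 0.6900×108.867 + 0.2600×25.416 = 89.8440 per 1,000.
The crude rates (71.35 vs 70.81) would put the Southern Region higher, but that reflects its deprivation composition; once standardized to a common deprivation structure, the Western Region has the higher underlying rate.

Western Region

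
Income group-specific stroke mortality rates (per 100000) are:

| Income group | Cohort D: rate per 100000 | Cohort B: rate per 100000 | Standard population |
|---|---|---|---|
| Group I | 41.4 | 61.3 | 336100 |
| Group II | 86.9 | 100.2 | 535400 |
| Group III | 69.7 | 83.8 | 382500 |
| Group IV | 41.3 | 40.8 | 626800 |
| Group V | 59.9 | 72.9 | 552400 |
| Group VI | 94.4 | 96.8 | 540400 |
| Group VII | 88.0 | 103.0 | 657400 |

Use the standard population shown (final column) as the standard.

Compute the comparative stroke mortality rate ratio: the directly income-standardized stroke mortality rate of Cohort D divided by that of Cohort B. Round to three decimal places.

Standard total = 3631000; weights = 0.0926, 0.1475, 0.1053, 0.1726, 0.1521, 0.1488, 0.1811.
Cohort D: 0.0926×41.4 + 0.1475×86.9 + 0.1053×69.7 + 0.1726×41.3 + 0.1521×59.9 + 0.1488×94.4 + 0.1811×88.0 = 70.2125 per 100000.
Cohort B: 0.0926×61.3 + 0.1475×100.2 + 0.1053×83.8 + 0.1726×40.8 + 0.1521×72.9 + 0.1488×96.8 + 0.1811×103.0 = 80.4654 per 100000.
Ratio = 70.2125 ÷ 80.4654 = 0.87258.

0.873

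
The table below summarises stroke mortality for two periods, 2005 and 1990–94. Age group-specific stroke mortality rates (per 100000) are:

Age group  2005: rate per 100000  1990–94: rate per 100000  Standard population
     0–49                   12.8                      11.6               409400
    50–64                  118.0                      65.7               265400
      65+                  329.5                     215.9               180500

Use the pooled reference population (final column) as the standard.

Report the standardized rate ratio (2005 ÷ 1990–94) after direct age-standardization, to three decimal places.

Standard total = 855300; weights = 0.4787, 0.3103, 0.2110.
2005: 0.4787×12.8 + 0.3103×118.0 + 0.2110×329.5 = 112.2790 per 100000.
1990–94: 0.4787×11.6 + 0.3103×65.7 + 0.2110×215.9 = 71.5021 per 100000.
Ratio = 112.2790 ÷ 71.5021 = 1.57029.

1.570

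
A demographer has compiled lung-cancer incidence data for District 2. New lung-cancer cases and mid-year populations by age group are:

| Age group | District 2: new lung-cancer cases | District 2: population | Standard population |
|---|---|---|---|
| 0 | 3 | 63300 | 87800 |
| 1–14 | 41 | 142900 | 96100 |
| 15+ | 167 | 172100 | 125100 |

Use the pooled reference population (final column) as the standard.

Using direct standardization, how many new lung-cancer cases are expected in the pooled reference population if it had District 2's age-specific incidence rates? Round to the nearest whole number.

153

Age-specific rates per 100000 for District 2: 4.74, 28.69, 97.04.
Expected new lung-cancer cases = Σ (standard pop × age-specific rate ÷ 100000)
= 87800×4.74/100000 + 96100×28.69/100000 + 125100×97.04/100000
= 4.16 + 27.57 + 121.39 = 153.13.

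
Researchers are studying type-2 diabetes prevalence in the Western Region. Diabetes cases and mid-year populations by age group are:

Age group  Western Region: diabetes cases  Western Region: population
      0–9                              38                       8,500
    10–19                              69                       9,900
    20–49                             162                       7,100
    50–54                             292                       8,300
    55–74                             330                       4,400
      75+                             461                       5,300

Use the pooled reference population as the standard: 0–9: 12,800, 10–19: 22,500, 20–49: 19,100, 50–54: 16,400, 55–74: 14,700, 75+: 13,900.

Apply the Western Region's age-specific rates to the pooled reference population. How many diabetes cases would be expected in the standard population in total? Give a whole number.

3538

Age-specific rates per 1,000 for the Western Region: 4.471, 6.970, 22.817, 35.181, 75.000, 86.981.
Expected diabetes cases = Σ (standard pop × age-specific rate ÷ 1,000)
= 12,800×4.471/1,000 + 22,500×6.970/1,000 + 19,100×22.817/1,000 + 16,400×35.181/1,000 + 14,700×75.000/1,000 + 13,900×86.981/1,000
= 57.22 + 156.82 + 435.80 + 576.96 + 1102.50 + 1209.04 = 3538.35.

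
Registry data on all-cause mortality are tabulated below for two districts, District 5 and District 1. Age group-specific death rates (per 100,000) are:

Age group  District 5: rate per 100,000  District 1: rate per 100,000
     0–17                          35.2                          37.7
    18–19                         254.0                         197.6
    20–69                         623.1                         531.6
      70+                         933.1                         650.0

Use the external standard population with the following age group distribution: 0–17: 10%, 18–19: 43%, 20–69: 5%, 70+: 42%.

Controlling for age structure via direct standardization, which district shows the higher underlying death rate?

Standard weights: 0.10, 0.43, 0.05, 0.42.
District 5: 0.1000×35.2 + 0.4300×254.0 + 0.0500×623.1 + 0.4200×933.1 = 535.7970 per 100,000.
District 1: 0.1000×37.7 + 0.4300×197.6 + 0.0500×531.6 + 0.4200×650.0 = 388.3180 per 100,000.

District 5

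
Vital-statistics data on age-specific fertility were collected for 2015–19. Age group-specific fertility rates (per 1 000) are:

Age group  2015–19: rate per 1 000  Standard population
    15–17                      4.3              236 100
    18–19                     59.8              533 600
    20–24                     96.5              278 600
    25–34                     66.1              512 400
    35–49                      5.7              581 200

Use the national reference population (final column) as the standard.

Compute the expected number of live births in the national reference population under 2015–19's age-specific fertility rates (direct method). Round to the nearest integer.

96992

Expected live births = Σ (standard pop × age-specific rate ÷ 1 000)
= 236 100×4.3/1 000 + 533 600×59.8/1 000 + 278 600×96.5/1 000 + 512 400×66.1/1 000 + 581 200×5.7/1 000
= 1015.23 + 31909.28 + 26884.90 + 33869.64 + 3312.84 = 96991.89.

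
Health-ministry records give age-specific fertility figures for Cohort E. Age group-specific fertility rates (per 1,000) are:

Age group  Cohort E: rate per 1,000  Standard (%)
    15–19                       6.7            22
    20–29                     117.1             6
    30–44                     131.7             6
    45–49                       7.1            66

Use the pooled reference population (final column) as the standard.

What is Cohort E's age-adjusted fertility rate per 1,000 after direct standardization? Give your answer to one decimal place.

Standard weights: 0.22, 0.06, 0.06, 0.66.
Standardized rate: 0.2200×6.7 + 0.0600×117.1 + 0.0600×131.7 + 0.6600×7.1 = 21.0880 per 1,000.

21.1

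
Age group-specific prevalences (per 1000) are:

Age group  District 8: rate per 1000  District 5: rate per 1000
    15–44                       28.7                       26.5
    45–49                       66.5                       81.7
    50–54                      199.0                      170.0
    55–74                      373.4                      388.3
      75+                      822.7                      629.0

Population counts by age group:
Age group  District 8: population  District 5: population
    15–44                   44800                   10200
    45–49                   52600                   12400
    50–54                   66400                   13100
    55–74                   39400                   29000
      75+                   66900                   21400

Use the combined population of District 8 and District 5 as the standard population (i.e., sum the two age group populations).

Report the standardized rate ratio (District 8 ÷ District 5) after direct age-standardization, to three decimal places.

1.171

Combined standard total = 356200; weights = 0.1544, 0.1825, 0.2232, 0.1920, 0.2479.
District 8: 0.1544×28.7 + 0.1825×66.5 + 0.2232×199.0 + 0.1920×373.4 + 0.2479×822.7 = 336.6268 per 1000.
District 5: 0.1544×26.5 + 0.1825×81.7 + 0.2232×170.0 + 0.1920×388.3 + 0.2479×629.0 = 287.4324 per 1000.
Ratio = 336.6268 ÷ 287.4324 = 1.17115.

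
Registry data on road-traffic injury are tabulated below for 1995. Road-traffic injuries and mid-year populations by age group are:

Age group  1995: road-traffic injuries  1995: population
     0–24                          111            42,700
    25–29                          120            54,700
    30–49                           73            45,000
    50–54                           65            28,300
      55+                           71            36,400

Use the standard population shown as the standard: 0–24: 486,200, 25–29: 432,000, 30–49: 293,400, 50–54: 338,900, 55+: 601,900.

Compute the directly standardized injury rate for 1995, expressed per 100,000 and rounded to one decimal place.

Age-specific rates per 100,000 for 1995: 259.95, 219.38, 162.22, 229.68, 195.05.
Standard total = 2,152,400; weights = 0.2259, 0.2007, 0.1363, 0.1575, 0.2796.
Standardized rate: 0.2259×259.95 + 0.2007×219.38 + 0.1363×162.22 + 0.1575×229.68 + 0.2796×195.05 = 215.5731 per 100,000.

215.6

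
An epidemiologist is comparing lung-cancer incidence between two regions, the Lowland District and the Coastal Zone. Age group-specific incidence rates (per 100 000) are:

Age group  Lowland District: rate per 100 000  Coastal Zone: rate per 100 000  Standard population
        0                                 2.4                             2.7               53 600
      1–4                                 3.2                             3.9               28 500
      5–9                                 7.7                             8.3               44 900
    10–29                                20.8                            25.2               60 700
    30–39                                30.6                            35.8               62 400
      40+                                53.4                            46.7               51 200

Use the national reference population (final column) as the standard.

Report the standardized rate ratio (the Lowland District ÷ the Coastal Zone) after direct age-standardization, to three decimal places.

Standard total = 301 300; weights = 0.1779, 0.0946, 0.1490, 0.2015, 0.2071, 0.1699.
The Lowland District: 0.1779×2.4 + 0.0946×3.2 + 0.1490×7.7 + 0.2015×20.8 + 0.2071×30.6 + 0.1699×53.4 = 21.4791 per 100 000.
The Coastal Zone: 0.1779×2.7 + 0.0946×3.9 + 0.1490×8.3 + 0.2015×25.2 + 0.2071×35.8 + 0.1699×46.7 = 22.5129 per 100 000.
Ratio = 21.4791 ÷ 22.5129 = 0.95408.

0.954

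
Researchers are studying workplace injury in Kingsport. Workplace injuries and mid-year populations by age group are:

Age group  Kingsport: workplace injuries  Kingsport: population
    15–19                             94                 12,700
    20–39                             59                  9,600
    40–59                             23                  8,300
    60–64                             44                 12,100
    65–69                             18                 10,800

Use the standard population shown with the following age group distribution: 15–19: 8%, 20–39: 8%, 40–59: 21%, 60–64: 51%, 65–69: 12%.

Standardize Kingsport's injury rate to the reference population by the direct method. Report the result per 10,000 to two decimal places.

Age-specific rates per 10,000 for Kingsport: 74.02, 61.46, 27.71, 36.36, 16.67.
Standard weights: 0.08, 0.08, 0.21, 0.51, 0.12.
Standardized rate: 0.0800×74.02 + 0.0800×61.46 + 0.2100×27.71 + 0.5100×36.36 + 0.1200×16.67 = 37.2027 per 10,000.

37.20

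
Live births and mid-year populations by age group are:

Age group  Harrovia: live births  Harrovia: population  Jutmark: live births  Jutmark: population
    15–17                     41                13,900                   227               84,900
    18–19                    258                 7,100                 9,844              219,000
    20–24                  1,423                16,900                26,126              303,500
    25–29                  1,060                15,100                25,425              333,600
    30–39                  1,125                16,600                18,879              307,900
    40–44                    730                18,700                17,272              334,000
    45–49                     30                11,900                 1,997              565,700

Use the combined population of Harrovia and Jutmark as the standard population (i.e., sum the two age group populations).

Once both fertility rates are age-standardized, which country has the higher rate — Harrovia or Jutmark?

Age-specific rates per 1,000 for Harrovia: 2.950, 36.338, 84.201, 70.199, 67.771, 39.037, 2.521.
For Jutmark: 2.674, 44.950, 86.082, 76.214, 61.315, 51.713, 3.530.
Combined standard total = 2,248,800; weights = 0.0439, 0.1005, 0.1425, 0.1551, 0.1443, 0.1568, 0.2568.
Harrovia: 0.0439×2.950 + 0.1005×36.338 + 0.1425×84.201 + 0.1551×70.199 + 0.1443×67.771 + 0.1568×39.037 + 0.2568×2.521 = 43.2142 per 1,000.
Jutmark: 0.0439×2.674 + 0.1005×44.950 + 0.1425×86.082 + 0.1551×76.214 + 0.1443×61.315 + 0.1568×51.713 + 0.2568×3.530 = 46.5843 per 1,000.
The crude rates (46.58 vs 46.43) would put Harrovia higher, but that reflects its age composition; once standardized to a common age structure, Jutmark has the higher underlying rate.

Jutmark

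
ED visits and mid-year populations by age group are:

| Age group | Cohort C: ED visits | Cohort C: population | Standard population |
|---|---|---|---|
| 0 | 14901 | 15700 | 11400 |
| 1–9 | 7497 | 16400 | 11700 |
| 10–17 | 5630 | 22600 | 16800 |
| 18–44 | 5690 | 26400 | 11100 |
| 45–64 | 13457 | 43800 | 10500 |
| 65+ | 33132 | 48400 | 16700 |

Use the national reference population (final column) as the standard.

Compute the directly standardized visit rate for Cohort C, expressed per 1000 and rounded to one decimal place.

Age-specific rates per 1000 for Cohort C: 949.108, 457.134, 249.115, 215.530, 307.237, 684.545.
Standard total = 78200; weights = 0.1458, 0.1496, 0.2148, 0.1419, 0.1343, 0.2136.
Standardized rate: 0.1458×949.108 + 0.1496×457.134 + 0.2148×249.115 + 0.1419×215.530 + 0.1343×307.237 + 0.2136×684.545 = 478.3085 per 1000.

478.3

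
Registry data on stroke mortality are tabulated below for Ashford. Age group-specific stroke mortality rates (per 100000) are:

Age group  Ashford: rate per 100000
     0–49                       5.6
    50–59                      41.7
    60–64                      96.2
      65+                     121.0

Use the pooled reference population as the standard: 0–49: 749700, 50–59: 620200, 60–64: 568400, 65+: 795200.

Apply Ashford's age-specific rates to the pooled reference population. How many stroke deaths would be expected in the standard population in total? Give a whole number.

Expected stroke deaths = Σ (standard pop × age-specific rate ÷ 100000)
= 749700×5.6/100000 + 620200×41.7/100000 + 568400×96.2/100000 + 795200×121.0/100000
= 41.98 + 258.62 + 546.80 + 962.19 = 1809.60.

1810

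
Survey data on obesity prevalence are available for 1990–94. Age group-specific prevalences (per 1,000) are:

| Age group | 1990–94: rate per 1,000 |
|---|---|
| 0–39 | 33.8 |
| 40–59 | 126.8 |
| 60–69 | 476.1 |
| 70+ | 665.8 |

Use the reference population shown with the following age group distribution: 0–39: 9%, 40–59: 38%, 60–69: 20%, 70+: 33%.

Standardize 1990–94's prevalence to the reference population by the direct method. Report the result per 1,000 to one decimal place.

366.2

Standard weights: 0.09, 0.38, 0.20, 0.33.
Standardized rate: 0.0900×33.8 + 0.3800×126.8 + 0.2000×476.1 + 0.3300×665.8 = 366.1600 per 1,000.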